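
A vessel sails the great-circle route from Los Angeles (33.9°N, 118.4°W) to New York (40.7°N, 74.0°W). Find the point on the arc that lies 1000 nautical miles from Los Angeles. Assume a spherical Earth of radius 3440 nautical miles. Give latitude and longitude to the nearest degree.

Write both endpoints as unit vectors p₁, p₂ with components (cos φ cos λ, cos φ sin λ, sin φ).
The central angle between the endpoints is δ = arccos(p₁·p₂) ≈ 0.621 rad (35.6°). The total great-circle distance is δ·R ≈ 0.621 × 3440 ≈ 2136 nmi, so the target fraction is f = 1000/2136 ≈ 0.468.
Interpolate at f ≈ 0.468 with slerp weights a = sin((1−f)δ)/sin δ ≈ 0.557, b = sin(fδ)/sin δ ≈ 0.493.
p = a·p₁ + b·p₂ ≈ (-0.117, -0.766, 0.632); φ = arcsin(p_z) ≈ 39.21°, λ = atan2(p_y, p_x) ≈ -98.69°.

≈ 39°N, 99°W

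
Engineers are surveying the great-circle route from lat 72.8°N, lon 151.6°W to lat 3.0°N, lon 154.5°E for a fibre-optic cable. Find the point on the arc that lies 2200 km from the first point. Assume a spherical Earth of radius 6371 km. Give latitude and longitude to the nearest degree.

≈ lat 57°N, lon 177°E

Convert each endpoint to a unit vector on the sphere (x = cos φ cos λ, y = cos φ sin λ, z = sin φ).
The central angle between the endpoints is δ = arccos(p₁·p₂) ≈ 1.345 rad (77.1°). The total great-circle distance is δ·R ≈ 1.345 × 6371 ≈ 8568 km, so the target fraction is f = 2200/8568 ≈ 0.257.
Interpolate at f ≈ 0.257 with slerp weights a = sin((1−f)δ)/sin δ ≈ 0.863, b = sin(fδ)/sin δ ≈ 0.347.
p = a·p₁ + b·p₂ ≈ (-0.538, 0.028, 0.843); φ = arcsin(p_z) ≈ 57.43°, λ = atan2(p_y, p_x) ≈ 177.03°.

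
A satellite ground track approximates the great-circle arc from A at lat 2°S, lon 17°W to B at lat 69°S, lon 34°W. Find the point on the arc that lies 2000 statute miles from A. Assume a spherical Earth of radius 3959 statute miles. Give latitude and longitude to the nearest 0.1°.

≈ lat 30.7°S, lon 20.6°W

Convert each endpoint to a unit vector on the sphere (x = cos φ cos λ, y = cos φ sin λ, z = sin φ).
The central angle between the endpoints is δ = arccos(p₁·p₂) ≈ 1.186 rad (68.0°). The total great-circle distance is δ·R ≈ 1.186 × 3959 ≈ 4697 mi, so the target fraction is f = 2000/4697 ≈ 0.426.
Interpolate at f ≈ 0.426 with slerp weights a = sin((1−f)δ)/sin δ ≈ 0.679, b = sin(fδ)/sin δ ≈ 0.522.
p = a·p₁ + b·p₂ ≈ (0.804, -0.303, -0.511); φ = arcsin(p_z) ≈ -30.74°, λ = atan2(p_y, p_x) ≈ -20.65°.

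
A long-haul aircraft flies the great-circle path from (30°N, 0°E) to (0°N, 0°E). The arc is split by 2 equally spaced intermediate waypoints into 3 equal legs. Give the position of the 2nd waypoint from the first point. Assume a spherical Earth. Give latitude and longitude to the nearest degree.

≈ (10°N, 0°E)

Convert each endpoint to a unit vector on the sphere (x = cos φ cos λ, y = cos φ sin λ, z = sin φ).
The central angle between the endpoints is δ = arccos(p₁·p₂) ≈ 0.524 rad (30.0°).
Interpolate at f = 2/3 with slerp weights a = sin((1−f)δ)/sin δ ≈ 0.347, b = sin(fδ)/sin δ ≈ 0.684.
p = a·p₁ + b·p₂ ≈ (0.985, 0.000, 0.174); φ = arcsin(p_z) ≈ 10.00°, λ = atan2(p_y, p_x) ≈ 0.00°.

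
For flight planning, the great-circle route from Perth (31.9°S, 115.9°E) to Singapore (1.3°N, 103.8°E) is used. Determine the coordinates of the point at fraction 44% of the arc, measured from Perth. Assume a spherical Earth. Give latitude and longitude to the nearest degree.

≈ 17°S, 110°E

From cos δ = sin φ₁ sin φ₂ + cos φ₁ cos φ₂ cos Δλ, the central angle is δ ≈ 0.613 rad (35.1°).
Interpolate at f = 0.44 with slerp weights a = sin((1−f)δ)/sin δ ≈ 0.585, b = sin(fδ)/sin δ ≈ 0.463.
p = a·p₁ + b·p₂ ≈ (-0.327, 0.896, -0.299); φ = arcsin(p_z) ≈ -17.38°, λ = atan2(p_y, p_x) ≈ 110.06°.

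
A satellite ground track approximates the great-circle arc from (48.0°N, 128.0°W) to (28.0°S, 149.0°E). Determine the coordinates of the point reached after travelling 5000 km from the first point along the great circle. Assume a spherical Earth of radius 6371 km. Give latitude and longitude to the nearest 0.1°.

≈ (19.4°N, 171.1°W)

Write both endpoints as unit vectors p₁, p₂ with components (cos φ cos λ, cos φ sin λ, sin φ).
The central angle between the endpoints is δ = arccos(p₁·p₂) ≈ 1.851 rad (106.1°). The total great-circle distance is δ·R ≈ 1.851 × 6371 ≈ 11795 km, so the target fraction is f = 5000/11795 ≈ 0.424.
Interpolate at f ≈ 0.424 with slerp weights a = sin((1−f)δ)/sin δ ≈ 0.911, b = sin(fδ)/sin δ ≈ 0.735.
p = a·p₁ + b·p₂ ≈ (-0.932, -0.146, 0.332); φ = arcsin(p_z) ≈ 19.38°, λ = atan2(p_y, p_x) ≈ -171.10°.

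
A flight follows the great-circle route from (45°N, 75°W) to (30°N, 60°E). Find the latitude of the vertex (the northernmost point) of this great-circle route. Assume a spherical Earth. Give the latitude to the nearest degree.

≈ 64°N

The great circle lies in the plane with unit normal n̂ = (p₁ × p₂)/|p₁ × p₂|.
Here n̂_z ≈ +0.434; the vertex latitude is φ_max = arccos|n̂_z| ≈ 64.3°.
Check via Clairaut: cos φ_max = |cos φ₁| · sin C = cos(45.0°)·sin(37.9°) ≈ 0.434, again giving ≈ 64.3°.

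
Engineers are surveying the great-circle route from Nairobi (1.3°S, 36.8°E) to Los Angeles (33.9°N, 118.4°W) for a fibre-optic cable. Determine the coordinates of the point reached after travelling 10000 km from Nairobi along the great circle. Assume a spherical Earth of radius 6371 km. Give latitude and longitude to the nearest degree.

Write both endpoints as unit vectors p₁, p₂ with components (cos φ cos λ, cos φ sin λ, sin φ).
The central angle between the endpoints is δ = arccos(p₁·p₂) ≈ 2.443 rad (140.0°). The total great-circle distance is δ·R ≈ 2.443 × 6371 ≈ 15566 km, so the target fraction is f = 10000/15566 ≈ 0.642.
Interpolate at f ≈ 0.642 with slerp weights a = sin((1−f)δ)/sin δ ≈ 1.192, b = sin(fδ)/sin δ ≈ 1.555.
p = a·p₁ + b·p₂ ≈ (0.341, -0.421, 0.840); φ = arcsin(p_z) ≈ 57.19°, λ = atan2(p_y, p_x) ≈ -51.06°.

≈ (57°N, 51°W)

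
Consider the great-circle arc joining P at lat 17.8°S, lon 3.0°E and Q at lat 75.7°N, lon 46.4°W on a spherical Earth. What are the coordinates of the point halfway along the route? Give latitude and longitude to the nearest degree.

≈ lat 30°N, lon 7°W

From cos δ = sin φ₁ sin φ₂ + cos φ₁ cos φ₂ cos Δλ, the central angle is δ ≈ 1.714 rad (98.2°).
Interpolate at f = 1/2 with slerp weights a = sin((1−f)δ)/sin δ ≈ 0.764, b = sin(fδ)/sin δ ≈ 0.764.
p = a·p₁ + b·p₂ ≈ (0.856, -0.099, 0.507); φ = arcsin(p_z) ≈ 30.45°, λ = atan2(p_y, p_x) ≈ -6.57°.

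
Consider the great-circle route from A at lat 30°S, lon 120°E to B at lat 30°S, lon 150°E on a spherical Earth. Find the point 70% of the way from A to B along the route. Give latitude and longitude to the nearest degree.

≈ lat 31°S, lon 141°E

The haversine formula gives a central angle δ ≈ 0.452 rad (25.9°) between the endpoints.
Interpolate at f = 0.70 with slerp weights a = sin((1−f)δ)/sin δ ≈ 0.310, b = sin(fδ)/sin δ ≈ 0.712.
p = a·p₁ + b·p₂ ≈ (-0.668, 0.541, -0.511); φ = arcsin(p_z) ≈ -30.73°, λ = atan2(p_y, p_x) ≈ 141.03°.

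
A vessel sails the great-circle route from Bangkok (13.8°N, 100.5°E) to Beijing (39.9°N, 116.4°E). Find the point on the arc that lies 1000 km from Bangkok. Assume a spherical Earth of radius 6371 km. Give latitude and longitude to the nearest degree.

The haversine formula gives a central angle δ ≈ 0.517 rad (29.6°) between the endpoints. The total great-circle distance is δ·R ≈ 0.517 × 6371 ≈ 3291 km, so the target fraction is f = 1000/3291 ≈ 0.304.
Interpolate at f ≈ 0.304 with slerp weights a = sin((1−f)δ)/sin δ ≈ 0.713, b = sin(fδ)/sin δ ≈ 0.317.
p = a·p₁ + b·p₂ ≈ (-0.234, 0.898, 0.373); φ = arcsin(p_z) ≈ 21.90°, λ = atan2(p_y, p_x) ≈ 104.61°.

≈ 22°N, 105°E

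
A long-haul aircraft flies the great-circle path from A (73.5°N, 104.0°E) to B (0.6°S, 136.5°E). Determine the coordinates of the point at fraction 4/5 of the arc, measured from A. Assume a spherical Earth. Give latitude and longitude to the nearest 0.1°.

≈ (14.6°N, 134.0°E)

Convert each endpoint to a unit vector on the sphere (x = cos φ cos λ, y = cos φ sin λ, z = sin φ).
The central angle between the endpoints is δ = arccos(p₁·p₂) ≈ 1.339 rad (76.7°).
Interpolate at f = 4/5 with slerp weights a = sin((1−f)δ)/sin δ ≈ 0.272, b = sin(fδ)/sin δ ≈ 0.902.
p = a·p₁ + b·p₂ ≈ (-0.673, 0.696, 0.251); φ = arcsin(p_z) ≈ 14.55°, λ = atan2(p_y, p_x) ≈ 134.04°.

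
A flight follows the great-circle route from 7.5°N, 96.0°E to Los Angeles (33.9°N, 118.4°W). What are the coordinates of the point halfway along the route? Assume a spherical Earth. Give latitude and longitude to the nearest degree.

Write both endpoints as unit vectors p₁, p₂ with components (cos φ cos λ, cos φ sin λ, sin φ).
The central angle between the endpoints is δ = arccos(p₁·p₂) ≈ 2.222 rad (127.3°).
Interpolate at f = 1/2 with slerp weights a = sin((1−f)δ)/sin δ ≈ 1.127, b = sin(fδ)/sin δ ≈ 1.127.
p = a·p₁ + b·p₂ ≈ (-0.562, 0.288, 0.776); φ = arcsin(p_z) ≈ 50.85°, λ = atan2(p_y, p_x) ≈ 152.82°.

≈ 51°N, 153°E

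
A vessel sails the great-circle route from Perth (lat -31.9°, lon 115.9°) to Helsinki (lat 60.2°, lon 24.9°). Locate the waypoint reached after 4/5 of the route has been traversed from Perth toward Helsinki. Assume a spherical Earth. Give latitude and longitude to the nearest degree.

≈ lat 48°, lon 60°

The haversine formula gives a central angle δ ≈ 2.055 rad (117.8°) between the endpoints.
Interpolate at f = 4/5 with slerp weights a = sin((1−f)δ)/sin δ ≈ 0.452, b = sin(fδ)/sin δ ≈ 1.127.
p = a·p₁ + b·p₂ ≈ (0.341, 0.581, 0.739); φ = arcsin(p_z) ≈ 47.68°, λ = atan2(p_y, p_x) ≈ 59.61°.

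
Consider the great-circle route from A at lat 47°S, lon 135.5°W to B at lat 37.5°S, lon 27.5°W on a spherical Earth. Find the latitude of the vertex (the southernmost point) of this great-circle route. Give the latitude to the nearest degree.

The great circle lies in the plane with unit normal n̂ = (p₁ × p₂)/|p₁ × p₂|.
Here n̂_z ≈ +0.536; the vertex latitude is φ_max = arccos|n̂_z| ≈ 57.6°.
Check via Clairaut: cos φ_max = |cos φ₁| · sin C = cos(47.0°)·sin(128.2°) ≈ 0.536, again giving ≈ 57.6°.

≈ 58°S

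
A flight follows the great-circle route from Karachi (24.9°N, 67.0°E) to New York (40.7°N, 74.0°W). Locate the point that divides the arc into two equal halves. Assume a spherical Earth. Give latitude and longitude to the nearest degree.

Write both endpoints as unit vectors p₁, p₂ with components (cos φ cos λ, cos φ sin λ, sin φ).
The central angle between the endpoints is δ = arccos(p₁·p₂) ≈ 1.834 rad (105.1°).
Interpolate at f = 1/2 with slerp weights a = sin((1−f)δ)/sin δ ≈ 0.822, b = sin(fδ)/sin δ ≈ 0.822.
p = a·p₁ + b·p₂ ≈ (0.463, 0.087, 0.882); φ = arcsin(p_z) ≈ 61.89°, λ = atan2(p_y, p_x) ≈ 10.67°.

≈ (62°N, 11°E)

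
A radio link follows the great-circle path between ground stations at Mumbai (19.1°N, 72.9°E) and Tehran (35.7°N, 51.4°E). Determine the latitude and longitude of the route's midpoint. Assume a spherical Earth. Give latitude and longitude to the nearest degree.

≈ 28°N, 63°E

The haversine formula gives a central angle δ ≈ 0.440 rad (25.2°) between the endpoints.
Interpolate at f = 1/2 with slerp weights a = sin((1−f)δ)/sin δ ≈ 0.512, b = sin(fδ)/sin δ ≈ 0.512.
p = a·p₁ + b·p₂ ≈ (0.402, 0.788, 0.467); φ = arcsin(p_z) ≈ 27.81°, λ = atan2(p_y, p_x) ≈ 62.97°.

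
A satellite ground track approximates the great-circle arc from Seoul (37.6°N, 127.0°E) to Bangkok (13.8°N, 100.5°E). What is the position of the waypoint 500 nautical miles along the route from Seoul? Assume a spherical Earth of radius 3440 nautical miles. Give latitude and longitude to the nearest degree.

Write both endpoints as unit vectors p₁, p₂ with components (cos φ cos λ, cos φ sin λ, sin φ).
The central angle between the endpoints is δ = arccos(p₁·p₂) ≈ 0.584 rad (33.5°). The total great-circle distance is δ·R ≈ 0.584 × 3440 ≈ 2010 nmi, so the target fraction is f = 500/2010 ≈ 0.249.
Interpolate at f ≈ 0.249 with slerp weights a = sin((1−f)δ)/sin δ ≈ 0.770, b = sin(fδ)/sin δ ≈ 0.263.
p = a·p₁ + b·p₂ ≈ (-0.414, 0.738, 0.533); φ = arcsin(p_z) ≈ 32.19°, λ = atan2(p_y, p_x) ≈ 119.27°.

≈ 32°N, 119°E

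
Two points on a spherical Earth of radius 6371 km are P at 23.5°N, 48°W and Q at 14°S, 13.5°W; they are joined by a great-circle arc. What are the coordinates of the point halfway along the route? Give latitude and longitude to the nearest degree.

The haversine formula gives a central angle δ ≈ 0.880 rad (50.4°) between the endpoints.
Interpolate at f = 1/2 with slerp weights a = sin((1−f)δ)/sin δ ≈ 0.553, b = sin(fδ)/sin δ ≈ 0.553.
p = a·p₁ + b·p₂ ≈ (0.861, -0.502, 0.087); φ = arcsin(p_z) ≈ 4.97°, λ = atan2(p_y, p_x) ≈ -30.25°.

≈ 5°N, 30°W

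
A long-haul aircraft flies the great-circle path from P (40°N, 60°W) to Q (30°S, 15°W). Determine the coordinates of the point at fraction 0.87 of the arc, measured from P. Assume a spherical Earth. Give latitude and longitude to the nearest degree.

From cos δ = sin φ₁ sin φ₂ + cos φ₁ cos φ₂ cos Δλ, the central angle is δ ≈ 1.423 rad (81.5°).
Interpolate at f = 0.87 with slerp weights a = sin((1−f)δ)/sin δ ≈ 0.186, b = sin(fδ)/sin δ ≈ 0.955.
p = a·p₁ + b·p₂ ≈ (0.870, -0.338, -0.358); φ = arcsin(p_z) ≈ -20.99°, λ = atan2(p_y, p_x) ≈ -21.19°.

≈ (21°S, 21°W)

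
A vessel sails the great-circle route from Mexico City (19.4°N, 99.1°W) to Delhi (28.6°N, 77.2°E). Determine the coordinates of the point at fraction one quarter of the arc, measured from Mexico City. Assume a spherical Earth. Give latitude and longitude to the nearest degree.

Convert each endpoint to a unit vector on the sphere (x = cos φ cos λ, y = cos φ sin λ, z = sin φ).
The central angle between the endpoints is δ = arccos(p₁·p₂) ≈ 2.302 rad (131.9°).
Interpolate at f = 1/4 with slerp weights a = sin((1−f)δ)/sin δ ≈ 1.327, b = sin(fδ)/sin δ ≈ 0.731.
p = a·p₁ + b·p₂ ≈ (-0.056, -0.610, 0.790); φ = arcsin(p_z) ≈ 52.23°, λ = atan2(p_y, p_x) ≈ -95.22°.

≈ (52°N, 95°W)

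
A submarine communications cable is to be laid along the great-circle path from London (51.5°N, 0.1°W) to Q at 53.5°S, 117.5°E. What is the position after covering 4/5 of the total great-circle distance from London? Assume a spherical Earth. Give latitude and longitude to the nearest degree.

Write both endpoints as unit vectors p₁, p₂ with components (cos φ cos λ, cos φ sin λ, sin φ).
The central angle between the endpoints is δ = arccos(p₁·p₂) ≈ 2.499 rad (143.2°).
Interpolate at f = 4/5 with slerp weights a = sin((1−f)δ)/sin δ ≈ 0.800, b = sin(fδ)/sin δ ≈ 1.518.
p = a·p₁ + b·p₂ ≈ (0.081, 0.800, -0.594); φ = arcsin(p_z) ≈ -36.46°, λ = atan2(p_y, p_x) ≈ 84.22°.

≈ 36°S, 84°E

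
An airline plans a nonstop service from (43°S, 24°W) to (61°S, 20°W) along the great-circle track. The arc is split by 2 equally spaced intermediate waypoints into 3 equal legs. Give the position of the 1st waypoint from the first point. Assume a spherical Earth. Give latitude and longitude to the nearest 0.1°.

≈ (49.0°S, 23.0°W)

Convert each endpoint to a unit vector on the sphere (x = cos φ cos λ, y = cos φ sin λ, z = sin φ).
The central angle between the endpoints is δ = arccos(p₁·p₂) ≈ 0.317 rad (18.2°).
Interpolate at f = 1/3 with slerp weights a = sin((1−f)δ)/sin δ ≈ 0.673, b = sin(fδ)/sin δ ≈ 0.338.
p = a·p₁ + b·p₂ ≈ (0.604, -0.256, -0.755); φ = arcsin(p_z) ≈ -49.01°, λ = atan2(p_y, p_x) ≈ -23.00°.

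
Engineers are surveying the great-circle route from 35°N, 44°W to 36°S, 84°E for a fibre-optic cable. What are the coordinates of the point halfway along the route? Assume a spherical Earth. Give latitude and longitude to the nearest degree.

Convert each endpoint to a unit vector on the sphere (x = cos φ cos λ, y = cos φ sin λ, z = sin φ).
The central angle between the endpoints is δ = arccos(p₁·p₂) ≈ 2.412 rad (138.2°).
Interpolate at f = 1/2 with slerp weights a = sin((1−f)δ)/sin δ ≈ 1.401, b = sin(fδ)/sin δ ≈ 1.401.
p = a·p₁ + b·p₂ ≈ (0.944, 0.330, -0.020); φ = arcsin(p_z) ≈ -1.14°, λ = atan2(p_y, p_x) ≈ 19.27°.

≈ 1°S, 19°E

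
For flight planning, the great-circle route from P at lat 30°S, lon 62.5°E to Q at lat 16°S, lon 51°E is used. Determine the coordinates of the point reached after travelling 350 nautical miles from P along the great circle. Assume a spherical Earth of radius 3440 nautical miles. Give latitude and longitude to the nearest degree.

Write both endpoints as unit vectors p₁, p₂ with components (cos φ cos λ, cos φ sin λ, sin φ).
The central angle between the endpoints is δ = arccos(p₁·p₂) ≈ 0.306 rad (17.5°). The total great-circle distance is δ·R ≈ 0.306 × 3440 ≈ 1052 nmi, so the target fraction is f = 350/1052 ≈ 0.333.
Interpolate at f ≈ 0.333 with slerp weights a = sin((1−f)δ)/sin δ ≈ 0.673, b = sin(fδ)/sin δ ≈ 0.337.
p = a·p₁ + b·p₂ ≈ (0.473, 0.769, -0.430); φ = arcsin(p_z) ≈ -25.44°, λ = atan2(p_y, p_x) ≈ 58.40°.

≈ lat 25°S, lon 58°E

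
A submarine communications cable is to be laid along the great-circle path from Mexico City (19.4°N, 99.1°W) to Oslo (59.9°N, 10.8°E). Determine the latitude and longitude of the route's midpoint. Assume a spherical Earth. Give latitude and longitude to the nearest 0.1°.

≈ 52.9°N, 67.7°W

Write both endpoints as unit vectors p₁, p₂ with components (cos φ cos λ, cos φ sin λ, sin φ).
The central angle between the endpoints is δ = arccos(p₁·p₂) ≈ 1.444 rad (82.7°).
Interpolate at f = 1/2 with slerp weights a = sin((1−f)δ)/sin δ ≈ 0.666, b = sin(fδ)/sin δ ≈ 0.666.
p = a·p₁ + b·p₂ ≈ (0.229, -0.558, 0.798); φ = arcsin(p_z) ≈ 52.91°, λ = atan2(p_y, p_x) ≈ -67.70°.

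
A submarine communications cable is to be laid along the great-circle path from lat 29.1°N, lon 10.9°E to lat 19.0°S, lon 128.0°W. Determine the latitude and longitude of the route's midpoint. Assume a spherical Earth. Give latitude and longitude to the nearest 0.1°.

≈ lat 14.1°N, lon 64.6°W

Write both endpoints as unit vectors p₁, p₂ with components (cos φ cos λ, cos φ sin λ, sin φ).
The central angle between the endpoints is δ = arccos(p₁·p₂) ≈ 2.467 rad (141.3°).
Interpolate at f = 1/2 with slerp weights a = sin((1−f)δ)/sin δ ≈ 1.511, b = sin(fδ)/sin δ ≈ 1.511.
p = a·p₁ + b·p₂ ≈ (0.417, -0.876, 0.243); φ = arcsin(p_z) ≈ 14.06°, λ = atan2(p_y, p_x) ≈ -64.56°.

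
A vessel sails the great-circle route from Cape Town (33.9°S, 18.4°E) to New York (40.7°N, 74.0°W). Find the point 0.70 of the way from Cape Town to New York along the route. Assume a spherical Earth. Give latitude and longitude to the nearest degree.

≈ (21°N, 41°W)

Convert each endpoint to a unit vector on the sphere (x = cos φ cos λ, y = cos φ sin λ, z = sin φ).
The central angle between the endpoints is δ = arccos(p₁·p₂) ≈ 1.971 rad (113.0°).
Interpolate at f = 0.70 with slerp weights a = sin((1−f)δ)/sin δ ≈ 0.606, b = sin(fδ)/sin δ ≈ 1.066.
p = a·p₁ + b·p₂ ≈ (0.700, -0.618, 0.358); φ = arcsin(p_z) ≈ 20.95°, λ = atan2(p_y, p_x) ≈ -41.47°.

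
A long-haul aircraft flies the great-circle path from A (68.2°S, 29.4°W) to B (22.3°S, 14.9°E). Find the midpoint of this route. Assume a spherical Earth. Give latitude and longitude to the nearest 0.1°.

≈ (47.0°S, 2.6°E)

The haversine formula gives a central angle δ ≈ 0.930 rad (53.3°) between the endpoints.
Interpolate at f = 1/2 with slerp weights a = sin((1−f)δ)/sin δ ≈ 0.559, b = sin(fδ)/sin δ ≈ 0.559.
p = a·p₁ + b·p₂ ≈ (0.681, 0.031, -0.732); φ = arcsin(p_z) ≈ -47.02°, λ = atan2(p_y, p_x) ≈ 2.61°.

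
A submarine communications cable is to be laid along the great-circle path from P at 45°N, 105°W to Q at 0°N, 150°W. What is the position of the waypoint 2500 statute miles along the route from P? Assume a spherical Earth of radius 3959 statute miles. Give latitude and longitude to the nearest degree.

From cos δ = sin φ₁ sin φ₂ + cos φ₁ cos φ₂ cos Δλ, the central angle is δ ≈ 1.047 rad (60.0°). The total great-circle distance is δ·R ≈ 1.047 × 3959 ≈ 4146 mi, so the target fraction is f = 2500/4146 ≈ 0.603.
Interpolate at f ≈ 0.603 with slerp weights a = sin((1−f)δ)/sin δ ≈ 0.466, b = sin(fδ)/sin δ ≈ 0.682.
p = a·p₁ + b·p₂ ≈ (-0.676, -0.659, 0.330); φ = arcsin(p_z) ≈ 19.25°, λ = atan2(p_y, p_x) ≈ -135.70°.

≈ 19°N, 136°W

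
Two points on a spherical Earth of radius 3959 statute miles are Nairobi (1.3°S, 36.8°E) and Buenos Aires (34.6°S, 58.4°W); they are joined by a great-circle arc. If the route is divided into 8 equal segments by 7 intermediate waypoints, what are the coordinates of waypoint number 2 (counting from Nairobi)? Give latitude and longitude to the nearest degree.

≈ (14°S, 17°E)

Convert each endpoint to a unit vector on the sphere (x = cos φ cos λ, y = cos φ sin λ, z = sin φ).
The central angle between the endpoints is δ = arccos(p₁·p₂) ≈ 1.633 rad (93.5°).
Interpolate at f = 2/8 with slerp weights a = sin((1−f)δ)/sin δ ≈ 0.942, b = sin(fδ)/sin δ ≈ 0.398.
p = a·p₁ + b·p₂ ≈ (0.926, 0.286, -0.247); φ = arcsin(p_z) ≈ -14.31°, λ = atan2(p_y, p_x) ≈ 17.14°.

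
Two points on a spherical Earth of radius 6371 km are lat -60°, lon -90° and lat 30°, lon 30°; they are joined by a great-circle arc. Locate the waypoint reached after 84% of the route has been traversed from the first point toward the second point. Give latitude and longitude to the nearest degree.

≈ lat 12°, lon 18°

Convert each endpoint to a unit vector on the sphere (x = cos φ cos λ, y = cos φ sin λ, z = sin φ).
The central angle between the endpoints is δ = arccos(p₁·p₂) ≈ 2.278 rad (130.5°).
Interpolate at f = 0.84 with slerp weights a = sin((1−f)δ)/sin δ ≈ 0.469, b = sin(fδ)/sin δ ≈ 1.239.
p = a·p₁ + b·p₂ ≈ (0.929, 0.302, 0.213); φ = arcsin(p_z) ≈ 12.32°, λ = atan2(p_y, p_x) ≈ 18.01°.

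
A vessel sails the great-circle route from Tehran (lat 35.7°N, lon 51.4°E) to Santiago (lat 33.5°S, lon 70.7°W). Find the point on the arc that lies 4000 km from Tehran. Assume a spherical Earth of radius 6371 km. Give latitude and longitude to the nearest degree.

From cos δ = sin φ₁ sin φ₂ + cos φ₁ cos φ₂ cos Δλ, the central angle is δ ≈ 2.321 rad (133.0°). The total great-circle distance is δ·R ≈ 2.321 × 6371 ≈ 14788 km, so the target fraction is f = 4000/14788 ≈ 0.270.
Interpolate at f ≈ 0.270 with slerp weights a = sin((1−f)δ)/sin δ ≈ 1.357, b = sin(fδ)/sin δ ≈ 0.803.
p = a·p₁ + b·p₂ ≈ (0.909, 0.229, 0.349); φ = arcsin(p_z) ≈ 20.40°, λ = atan2(p_y, p_x) ≈ 14.15°.

≈ lat 20°N, lon 14°E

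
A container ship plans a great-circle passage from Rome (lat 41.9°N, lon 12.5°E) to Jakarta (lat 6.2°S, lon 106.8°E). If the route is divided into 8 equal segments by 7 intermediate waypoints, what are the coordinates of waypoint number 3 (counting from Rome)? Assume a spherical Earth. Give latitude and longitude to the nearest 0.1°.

The haversine formula gives a central angle δ ≈ 1.699 rad (97.3°) between the endpoints.
Interpolate at f = 3/8 with slerp weights a = sin((1−f)δ)/sin δ ≈ 0.880, b = sin(fδ)/sin δ ≈ 0.600.
p = a·p₁ + b·p₂ ≈ (0.467, 0.713, 0.523); φ = arcsin(p_z) ≈ 31.55°, λ = atan2(p_y, p_x) ≈ 56.74°.

≈ lat 31.5°N, lon 56.7°E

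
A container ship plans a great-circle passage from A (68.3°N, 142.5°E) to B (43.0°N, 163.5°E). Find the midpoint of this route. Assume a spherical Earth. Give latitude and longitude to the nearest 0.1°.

≈ (56.1°N, 156.5°E)

From cos δ = sin φ₁ sin φ₂ + cos φ₁ cos φ₂ cos Δλ, the central angle is δ ≈ 0.482 rad (27.6°).
Interpolate at f = 1/2 with slerp weights a = sin((1−f)δ)/sin δ ≈ 0.515, b = sin(fδ)/sin δ ≈ 0.515.
p = a·p₁ + b·p₂ ≈ (-0.512, 0.223, 0.830); φ = arcsin(p_z) ≈ 56.05°, λ = atan2(p_y, p_x) ≈ 156.48°.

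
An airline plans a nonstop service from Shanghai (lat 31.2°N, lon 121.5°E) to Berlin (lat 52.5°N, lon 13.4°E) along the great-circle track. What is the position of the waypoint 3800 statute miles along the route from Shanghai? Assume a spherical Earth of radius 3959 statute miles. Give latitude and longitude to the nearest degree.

From cos δ = sin φ₁ sin φ₂ + cos φ₁ cos φ₂ cos Δλ, the central angle is δ ≈ 1.319 rad (75.6°). The total great-circle distance is δ·R ≈ 1.319 × 3959 ≈ 5222 mi, so the target fraction is f = 3800/5222 ≈ 0.728.
Interpolate at f ≈ 0.728 with slerp weights a = sin((1−f)δ)/sin δ ≈ 0.363, b = sin(fδ)/sin δ ≈ 0.846.
p = a·p₁ + b·p₂ ≈ (0.339, 0.384, 0.859); φ = arcsin(p_z) ≈ 59.20°, λ = atan2(p_y, p_x) ≈ 48.59°.

≈ lat 59°N, lon 49°E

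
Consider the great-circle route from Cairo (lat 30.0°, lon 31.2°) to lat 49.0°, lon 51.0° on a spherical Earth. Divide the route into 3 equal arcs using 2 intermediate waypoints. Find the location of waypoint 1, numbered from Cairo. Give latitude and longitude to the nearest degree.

≈ lat 37°, lon 37°

Convert each endpoint to a unit vector on the sphere (x = cos φ cos λ, y = cos φ sin λ, z = sin φ).
The central angle between the endpoints is δ = arccos(p₁·p₂) ≈ 0.423 rad (24.2°).
Interpolate at f = 1/3 with slerp weights a = sin((1−f)δ)/sin δ ≈ 0.678, b = sin(fδ)/sin δ ≈ 0.342.
p = a·p₁ + b·p₂ ≈ (0.644, 0.479, 0.597); φ = arcsin(p_z) ≈ 36.68°, λ = atan2(p_y, p_x) ≈ 36.64°.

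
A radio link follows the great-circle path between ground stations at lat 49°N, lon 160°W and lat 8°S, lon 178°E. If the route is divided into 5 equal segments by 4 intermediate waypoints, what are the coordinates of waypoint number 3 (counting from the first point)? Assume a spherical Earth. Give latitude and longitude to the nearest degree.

≈ lat 15°N, lon 175°W

From cos δ = sin φ₁ sin φ₂ + cos φ₁ cos φ₂ cos Δλ, the central angle is δ ≈ 1.050 rad (60.2°).
Interpolate at f = 3/5 with slerp weights a = sin((1−f)δ)/sin δ ≈ 0.470, b = sin(fδ)/sin δ ≈ 0.679.
p = a·p₁ + b·p₂ ≈ (-0.962, -0.082, 0.260); φ = arcsin(p_z) ≈ 15.09°, λ = atan2(p_y, p_x) ≈ -175.13°.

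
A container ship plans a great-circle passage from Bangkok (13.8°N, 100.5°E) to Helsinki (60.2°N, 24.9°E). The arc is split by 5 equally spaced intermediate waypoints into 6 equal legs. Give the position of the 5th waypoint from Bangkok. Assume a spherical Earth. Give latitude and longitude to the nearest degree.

≈ (57°N, 47°E)

From cos δ = sin φ₁ sin φ₂ + cos φ₁ cos φ₂ cos Δλ, the central angle is δ ≈ 1.238 rad (70.9°).
Interpolate at f = 5/6 with slerp weights a = sin((1−f)δ)/sin δ ≈ 0.217, b = sin(fδ)/sin δ ≈ 0.908.
p = a·p₁ + b·p₂ ≈ (0.371, 0.397, 0.840); φ = arcsin(p_z) ≈ 57.09°, λ = atan2(p_y, p_x) ≈ 46.94°.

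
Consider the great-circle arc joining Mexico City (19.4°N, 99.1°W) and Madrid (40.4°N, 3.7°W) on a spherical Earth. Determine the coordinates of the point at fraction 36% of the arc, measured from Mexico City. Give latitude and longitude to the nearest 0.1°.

Write both endpoints as unit vectors p₁, p₂ with components (cos φ cos λ, cos φ sin λ, sin φ).
The central angle between the endpoints is δ = arccos(p₁·p₂) ≈ 1.423 rad (81.5°).
Interpolate at f = 0.36 with slerp weights a = sin((1−f)δ)/sin δ ≈ 0.799, b = sin(fδ)/sin δ ≈ 0.495.
p = a·p₁ + b·p₂ ≈ (0.257, -0.768, 0.586); φ = arcsin(p_z) ≈ 35.90°, λ = atan2(p_y, p_x) ≈ -71.47°.

≈ 35.9°N, 71.5°W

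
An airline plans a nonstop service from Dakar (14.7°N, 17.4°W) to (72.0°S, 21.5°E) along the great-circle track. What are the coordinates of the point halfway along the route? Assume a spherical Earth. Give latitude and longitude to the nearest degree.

≈ (30°S, 8°W)

Write both endpoints as unit vectors p₁, p₂ with components (cos φ cos λ, cos φ sin λ, sin φ).
The central angle between the endpoints is δ = arccos(p₁·p₂) ≈ 1.580 rad (90.5°).
Interpolate at f = 1/2 with slerp weights a = sin((1−f)δ)/sin δ ≈ 0.710, b = sin(fδ)/sin δ ≈ 0.710.
p = a·p₁ + b·p₂ ≈ (0.860, -0.125, -0.495); φ = arcsin(p_z) ≈ -29.68°, λ = atan2(p_y, p_x) ≈ -8.27°.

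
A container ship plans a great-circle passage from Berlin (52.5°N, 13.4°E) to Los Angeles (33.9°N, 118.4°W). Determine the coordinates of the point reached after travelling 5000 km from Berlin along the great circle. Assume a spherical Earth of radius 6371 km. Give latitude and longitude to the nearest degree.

≈ 64°N, 78°W

Convert each endpoint to a unit vector on the sphere (x = cos φ cos λ, y = cos φ sin λ, z = sin φ).
The central angle between the endpoints is δ = arccos(p₁·p₂) ≈ 1.465 rad (83.9°). The total great-circle distance is δ·R ≈ 1.465 × 6371 ≈ 9333 km, so the target fraction is f = 5000/9333 ≈ 0.536.
Interpolate at f ≈ 0.536 with slerp weights a = sin((1−f)δ)/sin δ ≈ 0.632, b = sin(fδ)/sin δ ≈ 0.711.
p = a·p₁ + b·p₂ ≈ (0.094, -0.430, 0.898); φ = arcsin(p_z) ≈ 63.91°, λ = atan2(p_y, p_x) ≈ -77.67°.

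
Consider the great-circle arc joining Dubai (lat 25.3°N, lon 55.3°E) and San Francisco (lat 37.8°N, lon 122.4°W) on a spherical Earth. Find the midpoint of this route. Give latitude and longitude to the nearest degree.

Write both endpoints as unit vectors p₁, p₂ with components (cos φ cos λ, cos φ sin λ, sin φ).
The central angle between the endpoints is δ = arccos(p₁·p₂) ≈ 2.040 rad (116.9°).
Interpolate at f = 1/2 with slerp weights a = sin((1−f)δ)/sin δ ≈ 0.955, b = sin(fδ)/sin δ ≈ 0.955.
p = a·p₁ + b·p₂ ≈ (0.087, 0.073, 0.994); φ = arcsin(p_z) ≈ 83.48°, λ = atan2(p_y, p_x) ≈ 39.83°.

≈ lat 83°N, lon 40°E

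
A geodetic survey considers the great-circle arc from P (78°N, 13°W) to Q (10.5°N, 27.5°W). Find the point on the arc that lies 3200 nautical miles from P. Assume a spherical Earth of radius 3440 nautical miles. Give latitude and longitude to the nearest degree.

≈ (25°N, 27°W)

Write both endpoints as unit vectors p₁, p₂ with components (cos φ cos λ, cos φ sin λ, sin φ).
The central angle between the endpoints is δ = arccos(p₁·p₂) ≈ 1.185 rad (67.9°). The total great-circle distance is δ·R ≈ 1.185 × 3440 ≈ 4077 nmi, so the target fraction is f = 3200/4077 ≈ 0.785.
Interpolate at f ≈ 0.785 with slerp weights a = sin((1−f)δ)/sin δ ≈ 0.272, b = sin(fδ)/sin δ ≈ 0.865.
p = a·p₁ + b·p₂ ≈ (0.810, -0.406, 0.424); φ = arcsin(p_z) ≈ 25.08°, λ = atan2(p_y, p_x) ≈ -26.60°.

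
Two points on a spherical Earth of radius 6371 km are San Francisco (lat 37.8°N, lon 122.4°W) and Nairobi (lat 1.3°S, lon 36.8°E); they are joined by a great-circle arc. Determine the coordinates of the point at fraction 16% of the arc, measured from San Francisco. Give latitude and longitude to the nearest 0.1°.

≈ lat 55.0°N, lon 101.6°W

Convert each endpoint to a unit vector on the sphere (x = cos φ cos λ, y = cos φ sin λ, z = sin φ).
The central angle between the endpoints is δ = arccos(p₁·p₂) ≈ 2.422 rad (138.8°).
Interpolate at f = 0.16 with slerp weights a = sin((1−f)δ)/sin δ ≈ 1.358, b = sin(fδ)/sin δ ≈ 0.574.
p = a·p₁ + b·p₂ ≈ (-0.115, -0.562, 0.819); φ = arcsin(p_z) ≈ 54.99°, λ = atan2(p_y, p_x) ≈ -101.61°.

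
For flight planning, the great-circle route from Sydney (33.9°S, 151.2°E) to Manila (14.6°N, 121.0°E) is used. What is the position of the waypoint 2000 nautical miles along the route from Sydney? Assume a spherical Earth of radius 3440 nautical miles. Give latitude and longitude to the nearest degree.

The haversine formula gives a central angle δ ≈ 0.984 rad (56.4°) between the endpoints. The total great-circle distance is δ·R ≈ 0.984 × 3440 ≈ 3385 nmi, so the target fraction is f = 2000/3385 ≈ 0.591.
Interpolate at f ≈ 0.591 with slerp weights a = sin((1−f)δ)/sin δ ≈ 0.471, b = sin(fδ)/sin δ ≈ 0.659.
p = a·p₁ + b·p₂ ≈ (-0.671, 0.735, -0.096); φ = arcsin(p_z) ≈ -5.52°, λ = atan2(p_y, p_x) ≈ 132.39°.

≈ 6°S, 132°E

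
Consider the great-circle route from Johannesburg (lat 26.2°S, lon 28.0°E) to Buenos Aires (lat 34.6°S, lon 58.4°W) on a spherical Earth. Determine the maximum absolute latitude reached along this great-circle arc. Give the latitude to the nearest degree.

The great circle lies in the plane with unit normal n̂ = (p₁ × p₂)/|p₁ × p₂|.
Here n̂_z ≈ -0.772; the vertex latitude is φ_max = arccos|n̂_z| ≈ 39.5°.
Check via Clairaut: cos φ_max = |cos φ₁| · sin C = cos(26.2°)·sin(120.6°) ≈ 0.772, again giving ≈ 39.5°.

≈ 39°S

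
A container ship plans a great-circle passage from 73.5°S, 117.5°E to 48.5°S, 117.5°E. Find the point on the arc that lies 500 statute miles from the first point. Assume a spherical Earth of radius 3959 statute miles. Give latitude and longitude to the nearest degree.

Write both endpoints as unit vectors p₁, p₂ with components (cos φ cos λ, cos φ sin λ, sin φ).
The central angle between the endpoints is δ = arccos(p₁·p₂) ≈ 0.436 rad (25.0°). The total great-circle distance is δ·R ≈ 0.436 × 3959 ≈ 1727 mi, so the target fraction is f = 500/1727 ≈ 0.289.
Interpolate at f ≈ 0.289 with slerp weights a = sin((1−f)δ)/sin δ ≈ 0.722, b = sin(fδ)/sin δ ≈ 0.298.
p = a·p₁ + b·p₂ ≈ (-0.186, 0.357, -0.915); φ = arcsin(p_z) ≈ -66.26°, λ = atan2(p_y, p_x) ≈ 117.50°.

≈ 66°S, 118°E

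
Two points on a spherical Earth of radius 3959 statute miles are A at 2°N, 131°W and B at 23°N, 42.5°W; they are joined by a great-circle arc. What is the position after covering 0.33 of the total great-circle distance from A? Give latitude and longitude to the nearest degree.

≈ 13°N, 104°W

From cos δ = sin φ₁ sin φ₂ + cos φ₁ cos φ₂ cos Δλ, the central angle is δ ≈ 1.533 rad (87.8°).
Interpolate at f = 0.33 with slerp weights a = sin((1−f)δ)/sin δ ≈ 0.856, b = sin(fδ)/sin δ ≈ 0.485.
p = a·p₁ + b·p₂ ≈ (-0.232, -0.948, 0.219); φ = arcsin(p_z) ≈ 12.67°, λ = atan2(p_y, p_x) ≈ -103.78°.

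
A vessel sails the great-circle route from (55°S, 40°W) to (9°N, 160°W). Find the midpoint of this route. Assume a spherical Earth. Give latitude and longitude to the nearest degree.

≈ (38°S, 125°W)

Write both endpoints as unit vectors p₁, p₂ with components (cos φ cos λ, cos φ sin λ, sin φ).
The central angle between the endpoints is δ = arccos(p₁·p₂) ≈ 1.995 rad (114.3°).
Interpolate at f = 1/2 with slerp weights a = sin((1−f)δ)/sin δ ≈ 0.922, b = sin(fδ)/sin δ ≈ 0.922.
p = a·p₁ + b·p₂ ≈ (-0.450, -0.651, -0.611); φ = arcsin(p_z) ≈ -37.65°, λ = atan2(p_y, p_x) ≈ -124.67°.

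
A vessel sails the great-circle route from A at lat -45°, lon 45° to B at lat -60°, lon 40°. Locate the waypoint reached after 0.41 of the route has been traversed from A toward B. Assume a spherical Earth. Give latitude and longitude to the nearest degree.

≈ lat -51°, lon 43°

Convert each endpoint to a unit vector on the sphere (x = cos φ cos λ, y = cos φ sin λ, z = sin φ).
The central angle between the endpoints is δ = arccos(p₁·p₂) ≈ 0.267 rad (15.3°).
Interpolate at f = 0.41 with slerp weights a = sin((1−f)δ)/sin δ ≈ 0.595, b = sin(fδ)/sin δ ≈ 0.414.
p = a·p₁ + b·p₂ ≈ (0.456, 0.430, -0.779); φ = arcsin(p_z) ≈ -51.17°, λ = atan2(p_y, p_x) ≈ 43.35°.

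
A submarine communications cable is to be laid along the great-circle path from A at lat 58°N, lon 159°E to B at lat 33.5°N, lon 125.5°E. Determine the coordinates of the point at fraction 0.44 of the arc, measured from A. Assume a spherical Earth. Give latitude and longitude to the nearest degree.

≈ lat 48°N, lon 140°E

Convert each endpoint to a unit vector on the sphere (x = cos φ cos λ, y = cos φ sin λ, z = sin φ).
The central angle between the endpoints is δ = arccos(p₁·p₂) ≈ 0.580 rad (33.2°).
Interpolate at f = 0.44 with slerp weights a = sin((1−f)δ)/sin δ ≈ 0.582, b = sin(fδ)/sin δ ≈ 0.461.
p = a·p₁ + b·p₂ ≈ (-0.511, 0.423, 0.748); φ = arcsin(p_z) ≈ 48.42°, λ = atan2(p_y, p_x) ≈ 140.37°.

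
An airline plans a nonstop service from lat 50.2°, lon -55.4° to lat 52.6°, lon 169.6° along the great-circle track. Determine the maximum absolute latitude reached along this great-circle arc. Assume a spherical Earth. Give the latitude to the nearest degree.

≈ 73°

The great circle lies in the plane with unit normal n̂ = (p₁ × p₂)/|p₁ × p₂|.
Here n̂_z ≈ -0.292; the vertex latitude is φ_max = arccos|n̂_z| ≈ 73.0°.
Check via Clairaut: cos φ_max = |cos φ₁| · sin C = cos(50.2°)·sin(27.1°) ≈ 0.292, again giving ≈ 73.0°.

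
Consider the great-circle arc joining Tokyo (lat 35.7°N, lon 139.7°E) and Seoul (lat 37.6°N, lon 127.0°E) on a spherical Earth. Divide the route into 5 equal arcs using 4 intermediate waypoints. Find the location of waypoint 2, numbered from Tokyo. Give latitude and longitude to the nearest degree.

From cos δ = sin φ₁ sin φ₂ + cos φ₁ cos φ₂ cos Δλ, the central angle is δ ≈ 0.181 rad (10.4°).
Interpolate at f = 2/5 with slerp weights a = sin((1−f)δ)/sin δ ≈ 0.602, b = sin(fδ)/sin δ ≈ 0.402.
p = a·p₁ + b·p₂ ≈ (-0.565, 0.571, 0.597); φ = arcsin(p_z) ≈ 36.62°, λ = atan2(p_y, p_x) ≈ 134.70°.

≈ lat 37°N, lon 135°E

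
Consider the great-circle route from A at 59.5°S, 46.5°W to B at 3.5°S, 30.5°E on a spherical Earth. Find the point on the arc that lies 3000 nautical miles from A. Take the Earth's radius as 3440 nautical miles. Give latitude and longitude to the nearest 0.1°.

≈ 29.4°S, 13.5°E

Write both endpoints as unit vectors p₁, p₂ with components (cos φ cos λ, cos φ sin λ, sin φ).
The central angle between the endpoints is δ = arccos(p₁·p₂) ≈ 1.403 rad (80.4°). The total great-circle distance is δ·R ≈ 1.403 × 3440 ≈ 4828 nmi, so the target fraction is f = 3000/4828 ≈ 0.621.
Interpolate at f ≈ 0.621 with slerp weights a = sin((1−f)δ)/sin δ ≈ 0.514, b = sin(fδ)/sin δ ≈ 0.777.
p = a·p₁ + b·p₂ ≈ (0.847, 0.204, -0.490); φ = arcsin(p_z) ≈ -29.35°, λ = atan2(p_y, p_x) ≈ 13.55°.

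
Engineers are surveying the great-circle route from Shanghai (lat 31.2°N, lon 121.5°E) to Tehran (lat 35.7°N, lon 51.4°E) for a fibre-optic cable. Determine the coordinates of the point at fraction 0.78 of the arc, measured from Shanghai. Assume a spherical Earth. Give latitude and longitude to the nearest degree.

The haversine formula gives a central angle δ ≈ 1.002 rad (57.4°) between the endpoints.
Interpolate at f = 0.78 with slerp weights a = sin((1−f)δ)/sin δ ≈ 0.260, b = sin(fδ)/sin δ ≈ 0.836.
p = a·p₁ + b·p₂ ≈ (0.308, 0.720, 0.622); φ = arcsin(p_z) ≈ 38.48°, λ = atan2(p_y, p_x) ≈ 66.86°.

≈ lat 38°N, lon 67°E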